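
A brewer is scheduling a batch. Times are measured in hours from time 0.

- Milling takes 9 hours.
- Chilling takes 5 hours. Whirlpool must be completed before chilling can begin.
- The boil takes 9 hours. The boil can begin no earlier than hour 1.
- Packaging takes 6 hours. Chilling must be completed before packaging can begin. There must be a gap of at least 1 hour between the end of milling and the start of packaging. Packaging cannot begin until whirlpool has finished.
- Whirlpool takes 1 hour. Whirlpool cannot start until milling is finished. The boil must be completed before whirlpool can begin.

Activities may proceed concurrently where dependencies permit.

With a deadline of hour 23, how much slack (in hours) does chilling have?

The boil waits on its own release at hour 1, so it starts at hour 1 and finishes at 1 + 9 = hour 10.
Milling has no prerequisites, so it starts at hour 0 and finishes at hour 9.
Whirlpool cannot start until milling (finishes hour 9); the boil (finishes hour 10). The controlling bound is hour 10, so whirlpool finishes at 10 + 1 = hour 11.
After whirlpool (finishes hour 11), chilling can start at hour 11 and finishes at hour 16.

Working backward from the deadline:
To finish by hour 23, packaging (duration 6) must start no later than hour 17.
Chilling feeds into packaging (must start by hour 17); so chilling must finish by hour 17 and therefore start by hour 12.
So chilling can start as early as hour 11 and as late as hour 12, giving 12 − 11 = 1 hour of slack.

1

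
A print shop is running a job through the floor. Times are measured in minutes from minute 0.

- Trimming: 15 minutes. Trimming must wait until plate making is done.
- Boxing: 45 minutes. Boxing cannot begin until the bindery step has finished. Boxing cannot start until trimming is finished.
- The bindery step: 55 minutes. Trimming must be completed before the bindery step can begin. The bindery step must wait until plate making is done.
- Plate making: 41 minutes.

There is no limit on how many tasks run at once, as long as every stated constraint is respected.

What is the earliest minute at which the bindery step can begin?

56

Nothing blocks plate making, so it runs from minute 0 to minute 41.
After plate making (finishes minute 41), trimming can start at minute 41 and finishes at minute 56.
The bindery step waits on trimming (finishes minute 56); plate making (finishes minute 41). The latest of these is minute 56, which is the earliest the bindery step can start.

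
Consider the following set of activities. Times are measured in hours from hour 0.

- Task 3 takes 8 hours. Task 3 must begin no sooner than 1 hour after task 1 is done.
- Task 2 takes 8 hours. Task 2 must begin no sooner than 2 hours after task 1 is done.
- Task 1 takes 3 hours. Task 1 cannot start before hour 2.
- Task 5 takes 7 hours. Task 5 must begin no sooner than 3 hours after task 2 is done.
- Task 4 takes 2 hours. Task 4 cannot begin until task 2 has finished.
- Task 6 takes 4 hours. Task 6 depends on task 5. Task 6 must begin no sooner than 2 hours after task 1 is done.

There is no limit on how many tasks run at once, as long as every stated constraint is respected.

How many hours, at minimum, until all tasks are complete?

29

Task 1 waits on its own release at hour 2, so it starts at hour 2 and finishes at 2 + 3 = hour 5.
After task 1 (finishes hour 5, plus 1-hour gap → hour 6), task 3 can start at hour 6 and finishes at hour 14.
Task 2 cannot begin until task 1 (finishes hour 5, plus 2-hour gap → hour 7). It runs from hour 7 to 7 + 8 = hour 15.
After task 2 (finishes hour 15, plus 3-hour gap → hour 18), task 5 can start at hour 18 and finishes at hour 25.
Task 6 cannot start until task 5 (finishes hour 25); task 1 (finishes hour 5, plus 2-hour gap → hour 7). The controlling bound is hour 25, so task 6 finishes at 25 + 4 = hour 29.
Task 4 waits on task 2 (finishes hour 15), so it starts at hour 15 and finishes at 15 + 2 = hour 17.
All tasks are finished once the last one completes. Finish times: Task 1 at 5, Task 2 at 15, Task 3 at 14, Task 4 at 17, Task 5 at 25, Task 6 at 29. The latest is hour 29.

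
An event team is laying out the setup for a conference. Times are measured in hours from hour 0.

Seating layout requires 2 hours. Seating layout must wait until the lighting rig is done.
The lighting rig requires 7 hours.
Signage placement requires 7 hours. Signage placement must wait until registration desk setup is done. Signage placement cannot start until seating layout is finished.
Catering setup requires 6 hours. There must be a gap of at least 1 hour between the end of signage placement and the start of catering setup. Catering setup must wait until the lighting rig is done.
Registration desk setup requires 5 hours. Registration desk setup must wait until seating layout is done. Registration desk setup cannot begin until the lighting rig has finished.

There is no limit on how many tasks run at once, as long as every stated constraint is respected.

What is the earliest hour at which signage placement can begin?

Nothing blocks the lighting rig, so it runs from hour 0 to hour 7.
Seating layout cannot begin until the lighting rig (finishes hour 7). It runs from hour 7 to 7 + 2 = hour 9.
Registration desk setup has to wait for seating layout (finishes hour 9); the lighting rig (finishes hour 7). The latest of these is hour 9, so registration desk setup runs hour 9 to 9 + 5 = hour 14.
Signage placement waits on registration desk setup (finishes hour 14); seating layout (finishes hour 9). The latest of these is hour 14, which is the earliest signage placement can start.

14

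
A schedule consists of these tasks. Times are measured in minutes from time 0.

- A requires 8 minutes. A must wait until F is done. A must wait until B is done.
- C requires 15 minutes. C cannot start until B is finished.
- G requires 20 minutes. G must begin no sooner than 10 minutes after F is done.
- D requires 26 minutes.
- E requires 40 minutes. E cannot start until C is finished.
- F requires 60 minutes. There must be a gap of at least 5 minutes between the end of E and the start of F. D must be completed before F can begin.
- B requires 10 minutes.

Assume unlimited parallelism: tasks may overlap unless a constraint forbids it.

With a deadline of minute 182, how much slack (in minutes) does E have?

22

B has no prerequisites, so it starts at minute 0 and finishes at minute 10.
C waits on B (finishes minute 10), so it starts at minute 10 and finishes at 10 + 15 = minute 25.
E waits on C (finishes minute 25), so it starts at minute 25 and finishes at 25 + 40 = minute 65.

Working backward from the deadline:
A must finish by minute 182; it takes 8 minutes, so it must start by 182 − 8 = minute 174.
Nothing follows G; the deadline of minute 182 is its only limit. It must start by 182 − 20 = minute 162.
F has several dependents: A (must start by minute 174); G (must start by minute 162, minus 10-minute gap → minute 152). The earliest of those limits is minute 152, so F must start by 152 − 60 = minute 92.
Since F (must start by minute 92, minus 5-minute gap → minute 87) depends on it, E must finish by minute 87. Backing off its 40-minute duration gives a latest start of minute 47.
So E can start as early as minute 25 and as late as minute 47, giving 47 − 25 = 22 minutes of slack.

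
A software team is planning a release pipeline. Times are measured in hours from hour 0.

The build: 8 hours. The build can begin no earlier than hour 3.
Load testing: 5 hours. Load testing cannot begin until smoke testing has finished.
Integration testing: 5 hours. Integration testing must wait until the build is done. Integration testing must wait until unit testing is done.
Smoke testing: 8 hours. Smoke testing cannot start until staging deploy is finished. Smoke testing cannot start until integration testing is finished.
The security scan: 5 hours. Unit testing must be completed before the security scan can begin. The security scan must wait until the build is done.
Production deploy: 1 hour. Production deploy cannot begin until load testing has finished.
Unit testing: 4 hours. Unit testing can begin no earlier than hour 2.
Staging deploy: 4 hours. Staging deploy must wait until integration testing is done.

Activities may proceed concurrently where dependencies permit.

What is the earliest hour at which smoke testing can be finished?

After its own release at hour 2, unit testing can start at hour 2 and finishes at hour 6.
After its own release at hour 3, the build can start at hour 3 and finishes at hour 11.
For integration testing: the build (finishes hour 11); unit testing (finishes hour 6). Taking the maximum gives a start of hour 11, and it finishes at 11 + 5 = hour 16.
Staging deploy cannot begin until integration testing (finishes hour 16). It runs from hour 16 to 16 + 4 = hour 20.
Smoke testing cannot start until staging deploy (finishes hour 20); integration testing (finishes hour 16). The controlling bound is hour 20, so smoke testing finishes at 20 + 8 = hour 28.

28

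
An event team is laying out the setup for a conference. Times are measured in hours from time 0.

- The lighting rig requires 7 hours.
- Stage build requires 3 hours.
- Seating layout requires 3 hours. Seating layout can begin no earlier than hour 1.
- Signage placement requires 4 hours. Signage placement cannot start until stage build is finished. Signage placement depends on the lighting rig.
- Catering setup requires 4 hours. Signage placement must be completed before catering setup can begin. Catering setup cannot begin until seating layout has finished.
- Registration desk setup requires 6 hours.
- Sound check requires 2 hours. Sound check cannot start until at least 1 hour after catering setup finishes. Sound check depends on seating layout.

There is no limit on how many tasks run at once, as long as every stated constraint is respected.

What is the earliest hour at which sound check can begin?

Seating layout waits on its own release at hour 1, so it starts at hour 1 and finishes at 1 + 3 = hour 4.
Nothing blocks the lighting rig, so it runs from hour 0 to hour 7.
Nothing blocks stage build, so it runs from hour 0 to hour 3.
Signage placement cannot start until stage build (finishes hour 3); the lighting rig (finishes hour 7). The controlling bound is hour 7, so signage placement finishes at 7 + 4 = hour 11.
For catering setup: signage placement (finishes hour 11); seating layout (finishes hour 4). Taking the maximum gives a start of hour 11, and it finishes at 11 + 4 = hour 15.
Sound check waits on catering setup (finishes hour 15, plus 1-hour gap → hour 16); seating layout (finishes hour 4). The latest of these is hour 16, which is the earliest sound check can start.

16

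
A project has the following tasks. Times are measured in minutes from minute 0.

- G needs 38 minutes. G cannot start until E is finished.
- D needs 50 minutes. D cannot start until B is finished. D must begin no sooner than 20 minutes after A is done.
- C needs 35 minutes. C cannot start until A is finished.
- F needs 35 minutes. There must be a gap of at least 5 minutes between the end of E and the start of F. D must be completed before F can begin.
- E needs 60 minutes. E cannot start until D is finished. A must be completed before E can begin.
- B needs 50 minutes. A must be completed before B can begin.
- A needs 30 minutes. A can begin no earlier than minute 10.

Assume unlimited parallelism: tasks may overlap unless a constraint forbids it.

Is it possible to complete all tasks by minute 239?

A cannot begin until its own release at minute 10. It runs from minute 10 to 10 + 30 = minute 40.
C waits on A (finishes minute 40), so it starts at minute 40 and finishes at 40 + 35 = minute 75.
After A (finishes minute 40), B can start at minute 40 and finishes at minute 90.
For D: B (finishes minute 90); A (finishes minute 40, plus 20-minute gap → minute 60). Taking the maximum gives a start of minute 90, and it finishes at 90 + 50 = minute 140.
For E: D (finishes minute 140); A (finishes minute 40). Taking the maximum gives a start of minute 140, and it finishes at 140 + 60 = minute 200.
G cannot begin until E (finishes minute 200). It runs from minute 200 to 200 + 38 = minute 238.
F needs all of E (finishes minute 200, plus 5-minute gap → minute 205); D (finishes minute 140). That puts its earliest start at minute 205; it finishes at 205 + 35 = minute 240.
The earliest everything can be done is minute 240, which is after the deadline of 239, so it is not possible.

No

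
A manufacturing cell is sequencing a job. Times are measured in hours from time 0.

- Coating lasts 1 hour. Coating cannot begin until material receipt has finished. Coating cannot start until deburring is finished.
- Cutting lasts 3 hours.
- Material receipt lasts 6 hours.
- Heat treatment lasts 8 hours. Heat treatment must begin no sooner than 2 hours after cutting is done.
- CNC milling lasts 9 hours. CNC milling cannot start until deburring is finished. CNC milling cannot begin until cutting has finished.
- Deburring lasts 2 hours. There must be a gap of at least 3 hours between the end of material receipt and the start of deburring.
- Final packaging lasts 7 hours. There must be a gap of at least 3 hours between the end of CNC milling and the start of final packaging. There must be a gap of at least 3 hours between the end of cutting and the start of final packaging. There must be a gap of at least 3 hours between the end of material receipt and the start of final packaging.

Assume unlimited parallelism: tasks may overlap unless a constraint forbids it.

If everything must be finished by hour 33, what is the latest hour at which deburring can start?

Final packaging must finish by hour 33; it takes 7 hours, so it must start by 33 − 7 = hour 26.
Since final packaging (must start by hour 26, minus 3-hour gap → hour 23) depends on it, CNC milling must finish by hour 23. Backing off its 9-hour duration gives a latest start of hour 14.
Nothing follows coating; the deadline of hour 33 is its only limit. It must start by 33 − 1 = hour 32.
Deburring must finish in time for CNC milling (must start by hour 14); coating (must start by hour 32). The tightest is hour 14, so deburring must start by 14 − 2 = hour 12.

12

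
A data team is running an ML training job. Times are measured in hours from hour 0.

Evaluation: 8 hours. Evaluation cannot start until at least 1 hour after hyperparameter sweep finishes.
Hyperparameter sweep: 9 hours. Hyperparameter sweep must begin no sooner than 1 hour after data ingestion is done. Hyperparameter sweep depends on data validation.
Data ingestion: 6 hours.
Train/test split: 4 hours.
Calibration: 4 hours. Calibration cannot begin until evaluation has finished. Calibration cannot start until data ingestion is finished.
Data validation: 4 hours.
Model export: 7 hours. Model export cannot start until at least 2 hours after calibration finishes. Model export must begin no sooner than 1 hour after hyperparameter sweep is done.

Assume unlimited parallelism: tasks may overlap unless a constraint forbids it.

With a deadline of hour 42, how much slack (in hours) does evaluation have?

4

Data validation has no prerequisites, so it starts at hour 0 and finishes at hour 4.
Data ingestion has no prerequisites, so it starts at hour 0 and finishes at hour 6.
Hyperparameter sweep cannot start until data ingestion (finishes hour 6, plus 1-hour gap → hour 7); data validation (finishes hour 4). The controlling bound is hour 7, so hyperparameter sweep finishes at 7 + 9 = hour 16.
Evaluation cannot begin until hyperparameter sweep (finishes hour 16, plus 1-hour gap → hour 17). It runs from hour 17 to 17 + 8 = hour 25.

Working backward from the deadline:
Nothing follows model export; the deadline of hour 42 is its only limit. It must start by 42 − 7 = hour 35.
Calibration must finish before model export (must start by hour 35, minus 2-hour gap → hour 33). With a 4-hour duration, calibration must start by 33 − 4 = hour 29.
Since calibration (must start by hour 29) depends on it, evaluation must finish by hour 29. Backing off its 8-hour duration gives a latest start of hour 21.
So evaluation can start as early as hour 17 and as late as hour 21, giving 21 − 17 = 4 hours of slack.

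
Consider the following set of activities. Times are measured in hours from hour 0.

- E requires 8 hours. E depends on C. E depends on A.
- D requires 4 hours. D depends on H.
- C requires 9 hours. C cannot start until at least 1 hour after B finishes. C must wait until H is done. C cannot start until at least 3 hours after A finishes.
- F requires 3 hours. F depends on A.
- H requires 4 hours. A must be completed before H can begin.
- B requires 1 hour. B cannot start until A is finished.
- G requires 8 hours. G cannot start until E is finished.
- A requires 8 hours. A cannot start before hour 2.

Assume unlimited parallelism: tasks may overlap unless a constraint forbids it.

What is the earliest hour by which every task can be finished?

After its own release at hour 2, A can start at hour 2 and finishes at hour 10.
After A (finishes hour 10), H can start at hour 10 and finishes at hour 14.
After H (finishes hour 14), D can start at hour 14 and finishes at hour 18.
After A (finishes hour 10), F can start at hour 10 and finishes at hour 13.
B waits on A (finishes hour 10), so it starts at hour 10 and finishes at 10 + 1 = hour 11.
C needs all of B (finishes hour 11, plus 1-hour gap → hour 12); H (finishes hour 14); A (finishes hour 10, plus 3-hour gap → hour 13). That puts its earliest start at hour 14; it finishes at 14 + 9 = hour 23.
For E: C (finishes hour 23); A (finishes hour 10). Taking the maximum gives a start of hour 23, and it finishes at 23 + 8 = hour 31.
After E (finishes hour 31), G can start at hour 31 and finishes at hour 39.
All tasks are finished once the last one completes. Finish times: A at 10, B at 11, C at 23, D at 18, E at 31, F at 13, G at 39, H at 14. The latest is hour 39.

39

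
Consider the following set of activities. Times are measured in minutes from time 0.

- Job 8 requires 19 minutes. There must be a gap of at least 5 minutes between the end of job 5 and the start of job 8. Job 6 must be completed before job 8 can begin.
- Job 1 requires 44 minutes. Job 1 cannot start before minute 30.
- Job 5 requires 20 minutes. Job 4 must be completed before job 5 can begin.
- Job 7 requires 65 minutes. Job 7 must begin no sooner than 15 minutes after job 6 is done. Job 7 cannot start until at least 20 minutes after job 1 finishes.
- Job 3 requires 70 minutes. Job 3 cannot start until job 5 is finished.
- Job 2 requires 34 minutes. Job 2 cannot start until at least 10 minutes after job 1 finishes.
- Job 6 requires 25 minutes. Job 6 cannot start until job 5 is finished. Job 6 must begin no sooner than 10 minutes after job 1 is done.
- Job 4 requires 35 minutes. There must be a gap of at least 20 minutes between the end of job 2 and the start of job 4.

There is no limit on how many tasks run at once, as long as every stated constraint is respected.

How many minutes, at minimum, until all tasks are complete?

298

Job 1 waits on its own release at minute 30, so it starts at minute 30 and finishes at 30 + 44 = minute 74.
Job 2 waits on job 1 (finishes minute 74, plus 10-minute gap → minute 84), so it starts at minute 84 and finishes at 84 + 34 = minute 118.
After job 2 (finishes minute 118, plus 20-minute gap → minute 138), job 4 can start at minute 138 and finishes at minute 173.
Job 5 waits on job 4 (finishes minute 173), so it starts at minute 173 and finishes at 173 + 20 = minute 193.
For job 6: job 5 (finishes minute 193); job 1 (finishes minute 74, plus 10-minute gap → minute 84). Taking the maximum gives a start of minute 193, and it finishes at 193 + 25 = minute 218.
Job 8 cannot start until job 5 (finishes minute 193, plus 5-minute gap → minute 198); job 6 (finishes minute 218). The controlling bound is minute 218, so job 8 finishes at 218 + 19 = minute 237.
For job 7: job 6 (finishes minute 218, plus 15-minute gap → minute 233); job 1 (finishes minute 74, plus 20-minute gap → minute 94). Taking the maximum gives a start of minute 233, and it finishes at 233 + 65 = minute 298.
Job 3 waits on job 5 (finishes minute 193), so it starts at minute 193 and finishes at 193 + 70 = minute 263.
All tasks are finished once the last one completes. Finish times: Job 1 at 74, Job 2 at 118, Job 3 at 263, Job 4 at 173, Job 5 at 193, Job 6 at 218, Job 7 at 298, Job 8 at 237. The latest is minute 298.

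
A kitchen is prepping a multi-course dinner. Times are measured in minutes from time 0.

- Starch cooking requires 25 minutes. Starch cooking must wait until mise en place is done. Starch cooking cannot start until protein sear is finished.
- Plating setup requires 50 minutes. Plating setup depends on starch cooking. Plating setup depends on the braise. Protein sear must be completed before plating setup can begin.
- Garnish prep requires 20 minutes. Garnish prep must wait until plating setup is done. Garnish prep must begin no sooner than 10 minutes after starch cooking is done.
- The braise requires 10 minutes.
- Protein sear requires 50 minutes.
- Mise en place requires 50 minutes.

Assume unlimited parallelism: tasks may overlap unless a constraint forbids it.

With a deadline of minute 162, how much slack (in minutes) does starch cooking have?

17

Protein sear has no prerequisites, so it starts at minute 0 and finishes at minute 50.
Nothing blocks mise en place, so it runs from minute 0 to minute 50.
Starch cooking cannot start until mise en place (finishes minute 50); protein sear (finishes minute 50). The controlling bound is minute 50, so starch cooking finishes at 50 + 25 = minute 75.

Working backward from the deadline:
Garnish prep has no dependents, so it just needs to finish by minute 162. Starting by 162 − 20 = minute 142 achieves that.
Plating setup has to be done before garnish prep (must start by minute 142). That means finishing by minute 142, i.e. starting by 142 − 50 = minute 92.
Starch cooking has several dependents: plating setup (must start by minute 92); garnish prep (must start by minute 142, minus 10-minute gap → minute 132). The earliest of those limits is minute 92, so starch cooking must start by 92 − 25 = minute 67.
So starch cooking can start as early as minute 50 and as late as minute 67, giving 67 − 50 = 17 minutes of slack.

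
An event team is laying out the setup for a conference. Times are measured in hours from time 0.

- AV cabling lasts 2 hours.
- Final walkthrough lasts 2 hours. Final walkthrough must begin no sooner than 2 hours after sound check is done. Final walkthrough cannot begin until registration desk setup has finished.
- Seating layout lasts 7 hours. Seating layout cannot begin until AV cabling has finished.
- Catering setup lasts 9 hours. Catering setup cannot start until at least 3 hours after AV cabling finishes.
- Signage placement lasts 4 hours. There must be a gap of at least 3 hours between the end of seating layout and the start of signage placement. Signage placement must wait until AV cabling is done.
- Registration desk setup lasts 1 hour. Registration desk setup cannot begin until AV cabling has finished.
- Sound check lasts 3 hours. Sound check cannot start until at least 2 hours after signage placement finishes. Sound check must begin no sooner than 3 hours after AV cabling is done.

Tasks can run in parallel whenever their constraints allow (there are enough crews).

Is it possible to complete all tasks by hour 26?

AV cabling has no prerequisites, so it starts at hour 0 and finishes at hour 2.
After AV cabling (finishes hour 2, plus 3-hour gap → hour 5), catering setup can start at hour 5 and finishes at hour 14.
Registration desk setup waits on AV cabling (finishes hour 2), so it starts at hour 2 and finishes at 2 + 1 = hour 3.
Seating layout cannot begin until AV cabling (finishes hour 2). It runs from hour 2 to 2 + 7 = hour 9.
Signage placement needs all of seating layout (finishes hour 9, plus 3-hour gap → hour 12); AV cabling (finishes hour 2). That puts its earliest start at hour 12; it finishes at 12 + 4 = hour 16.
For sound check: signage placement (finishes hour 16, plus 2-hour gap → hour 18); AV cabling (finishes hour 2, plus 3-hour gap → hour 5). Taking the maximum gives a start of hour 18, and it finishes at 18 + 3 = hour 21.
Final walkthrough has to wait for sound check (finishes hour 21, plus 2-hour gap → hour 23); registration desk setup (finishes hour 3). The latest of these is hour 23, so final walkthrough runs hour 23 to 23 + 2 = hour 25.
Every task is finished by hour 25, which is no later than the deadline of 26, so the schedule is feasible.

Yes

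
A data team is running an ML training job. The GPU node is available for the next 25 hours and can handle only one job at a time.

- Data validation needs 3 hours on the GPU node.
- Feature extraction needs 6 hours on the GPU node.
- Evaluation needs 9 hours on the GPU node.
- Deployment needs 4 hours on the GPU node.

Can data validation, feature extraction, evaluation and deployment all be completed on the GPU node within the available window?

Yes

Running back to back, the jobs need 3 + 6 + 9 + 4 = 22 hours on the GPU node.
Since 22 ≤ 25, they fit within the window.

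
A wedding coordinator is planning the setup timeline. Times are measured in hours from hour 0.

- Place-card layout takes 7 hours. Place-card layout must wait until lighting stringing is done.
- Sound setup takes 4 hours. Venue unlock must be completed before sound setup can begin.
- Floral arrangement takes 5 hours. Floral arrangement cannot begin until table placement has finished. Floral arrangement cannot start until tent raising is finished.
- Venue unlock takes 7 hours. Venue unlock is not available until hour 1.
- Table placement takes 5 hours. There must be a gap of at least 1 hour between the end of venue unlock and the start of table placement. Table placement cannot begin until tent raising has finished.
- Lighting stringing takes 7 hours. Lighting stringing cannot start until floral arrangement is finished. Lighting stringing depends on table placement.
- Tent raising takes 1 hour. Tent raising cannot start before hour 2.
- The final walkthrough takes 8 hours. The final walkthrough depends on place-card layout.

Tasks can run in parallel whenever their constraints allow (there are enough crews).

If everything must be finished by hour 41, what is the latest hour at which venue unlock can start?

The final walkthrough has no dependents, so it just needs to finish by hour 41. Starting by 41 − 8 = hour 33 achieves that.
Place-card layout feeds into the final walkthrough (must start by hour 33); so place-card layout must finish by hour 33 and therefore start by hour 26.
Since place-card layout (must start by hour 26) depends on it, lighting stringing must finish by hour 26. Backing off its 7-hour duration gives a latest start of hour 19.
Since lighting stringing (must start by hour 19) depends on it, floral arrangement must finish by hour 19. Backing off its 5-hour duration gives a latest start of hour 14.
Table placement feeds floral arrangement (must start by hour 14); lighting stringing (must start by hour 19). Taking the minimum, table placement must finish by hour 14 and start by 14 − 5 = hour 9.
Sound setup has no dependents, so it just needs to finish by hour 41. Starting by 41 − 4 = hour 37 achieves that.
For venue unlock: table placement (must start by hour 9, minus 1-hour gap → hour 8); sound setup (must start by hour 37). The most restrictive is hour 8; with a 7-hour duration, venue unlock must start by hour 1.

1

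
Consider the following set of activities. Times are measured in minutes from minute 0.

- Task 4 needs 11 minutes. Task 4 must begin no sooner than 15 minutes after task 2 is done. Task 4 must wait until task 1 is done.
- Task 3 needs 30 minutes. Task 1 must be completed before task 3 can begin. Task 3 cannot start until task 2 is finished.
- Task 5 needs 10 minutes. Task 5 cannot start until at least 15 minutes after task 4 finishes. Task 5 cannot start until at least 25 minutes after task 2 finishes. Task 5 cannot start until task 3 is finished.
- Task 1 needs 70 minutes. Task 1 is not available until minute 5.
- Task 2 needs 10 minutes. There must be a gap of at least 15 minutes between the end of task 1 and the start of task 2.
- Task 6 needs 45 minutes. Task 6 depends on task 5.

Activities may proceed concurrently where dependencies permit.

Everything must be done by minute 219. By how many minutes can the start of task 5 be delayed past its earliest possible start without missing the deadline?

23

Task 1 waits on its own release at minute 5, so it starts at minute 5 and finishes at 5 + 70 = minute 75.
Task 2 cannot begin until task 1 (finishes minute 75, plus 15-minute gap → minute 90). It runs from minute 90 to 90 + 10 = minute 100.
Task 4 needs all of task 2 (finishes minute 100, plus 15-minute gap → minute 115); task 1 (finishes minute 75). That puts its earliest start at minute 115; it finishes at 115 + 11 = minute 126.
For task 3: task 1 (finishes minute 75); task 2 (finishes minute 100). Taking the maximum gives a start of minute 100, and it finishes at 100 + 30 = minute 130.
Task 5 needs all of task 4 (finishes minute 126, plus 15-minute gap → minute 141); task 2 (finishes minute 100, plus 25-minute gap → minute 125); task 3 (finishes minute 130). That puts its earliest start at minute 141; it finishes at 141 + 10 = minute 151.

Working backward from the deadline:
Task 6 has no dependents, so it just needs to finish by minute 219. Starting by 219 − 45 = minute 174 achieves that.
Task 5 has to be done before task 6 (must start by minute 174). That means finishing by minute 174, i.e. starting by 174 − 10 = minute 164.
So task 5 can start as early as minute 141 and as late as minute 164, giving 164 − 141 = 23 minutes of slack.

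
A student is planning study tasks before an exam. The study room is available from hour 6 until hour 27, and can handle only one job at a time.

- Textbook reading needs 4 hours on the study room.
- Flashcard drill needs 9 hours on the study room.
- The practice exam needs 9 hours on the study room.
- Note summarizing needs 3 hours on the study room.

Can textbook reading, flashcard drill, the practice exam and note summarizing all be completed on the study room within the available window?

The study room window is 27 − 6 = 21 hours.
Running back to back, the jobs need 4 + 9 + 9 + 3 = 25 hours on the study room.
Since 25 > 21, they cannot all fit.

No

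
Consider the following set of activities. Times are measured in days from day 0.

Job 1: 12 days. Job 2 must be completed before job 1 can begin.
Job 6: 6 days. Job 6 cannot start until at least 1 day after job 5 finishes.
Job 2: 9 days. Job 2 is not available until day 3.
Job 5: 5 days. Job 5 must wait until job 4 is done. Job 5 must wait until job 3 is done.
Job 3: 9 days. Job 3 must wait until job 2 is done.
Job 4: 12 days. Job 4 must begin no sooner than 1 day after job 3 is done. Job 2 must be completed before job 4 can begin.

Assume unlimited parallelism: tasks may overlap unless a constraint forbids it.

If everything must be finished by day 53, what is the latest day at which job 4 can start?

29

Job 6 must finish by day 53; it takes 6 days, so it must start by 53 − 6 = day 47.
Job 5 feeds into job 6 (must start by day 47, minus 1-day gap → day 46); so job 5 must finish by day 46 and therefore start by day 41.
Job 4 has to be done before job 5 (must start by day 41). That means finishing by day 41, i.e. starting by 41 − 12 = day 29.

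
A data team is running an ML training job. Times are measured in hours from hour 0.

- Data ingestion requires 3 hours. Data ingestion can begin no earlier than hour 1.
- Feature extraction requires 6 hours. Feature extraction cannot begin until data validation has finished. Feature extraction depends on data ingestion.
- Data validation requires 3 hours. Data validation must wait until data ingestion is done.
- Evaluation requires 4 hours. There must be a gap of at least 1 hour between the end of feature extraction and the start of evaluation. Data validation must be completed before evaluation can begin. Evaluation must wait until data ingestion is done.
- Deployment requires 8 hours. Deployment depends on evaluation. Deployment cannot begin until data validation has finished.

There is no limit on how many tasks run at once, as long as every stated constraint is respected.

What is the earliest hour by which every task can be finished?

26

Data ingestion waits on its own release at hour 1, so it starts at hour 1 and finishes at 1 + 3 = hour 4.
After data ingestion (finishes hour 4), data validation can start at hour 4 and finishes at hour 7.
Feature extraction cannot start until data validation (finishes hour 7); data ingestion (finishes hour 4). The controlling bound is hour 7, so feature extraction finishes at 7 + 6 = hour 13.
Evaluation needs all of feature extraction (finishes hour 13, plus 1-hour gap → hour 14); data validation (finishes hour 7); data ingestion (finishes hour 4). That puts its earliest start at hour 14; it finishes at 14 + 4 = hour 18.
Deployment cannot start until evaluation (finishes hour 18); data validation (finishes hour 7). The controlling bound is hour 18, so deployment finishes at 18 + 8 = hour 26.
All tasks are finished once the last one completes. Finish times: Data ingestion at 4, Data validation at 7, Feature extraction at 13, Evaluation at 18, Deployment at 26. The latest is hour 26.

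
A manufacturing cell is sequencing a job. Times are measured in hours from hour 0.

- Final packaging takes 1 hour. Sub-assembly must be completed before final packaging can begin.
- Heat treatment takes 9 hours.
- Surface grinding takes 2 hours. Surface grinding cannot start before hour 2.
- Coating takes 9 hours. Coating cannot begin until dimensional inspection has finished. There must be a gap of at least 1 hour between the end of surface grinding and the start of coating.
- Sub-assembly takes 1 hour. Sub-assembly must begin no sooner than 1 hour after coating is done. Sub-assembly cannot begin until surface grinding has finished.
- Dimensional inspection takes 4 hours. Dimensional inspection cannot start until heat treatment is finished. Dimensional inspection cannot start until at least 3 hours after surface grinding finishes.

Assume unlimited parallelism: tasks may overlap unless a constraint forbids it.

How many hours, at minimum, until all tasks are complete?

Surface grinding waits on its own release at hour 2, so it starts at hour 2 and finishes at 2 + 2 = hour 4.
Heat treatment can start immediately at hour 0; it finishes at hour 9.
Dimensional inspection has to wait for heat treatment (finishes hour 9); surface grinding (finishes hour 4, plus 3-hour gap → hour 7). The latest of these is hour 9, so dimensional inspection runs hour 9 to 9 + 4 = hour 13.
Coating cannot start until dimensional inspection (finishes hour 13); surface grinding (finishes hour 4, plus 1-hour gap → hour 5). The controlling bound is hour 13, so coating finishes at 13 + 9 = hour 22.
For sub-assembly: coating (finishes hour 22, plus 1-hour gap → hour 23); surface grinding (finishes hour 4). Taking the maximum gives a start of hour 23, and it finishes at 23 + 1 = hour 24.
Final packaging waits on sub-assembly (finishes hour 24), so it starts at hour 24 and finishes at 24 + 1 = hour 25.
All tasks are finished once the last one completes. Finish times: Heat treatment at 9, Surface grinding at 4, Dimensional inspection at 13, Coating at 22, Sub-assembly at 24, Final packaging at 25. The latest is hour 25.

25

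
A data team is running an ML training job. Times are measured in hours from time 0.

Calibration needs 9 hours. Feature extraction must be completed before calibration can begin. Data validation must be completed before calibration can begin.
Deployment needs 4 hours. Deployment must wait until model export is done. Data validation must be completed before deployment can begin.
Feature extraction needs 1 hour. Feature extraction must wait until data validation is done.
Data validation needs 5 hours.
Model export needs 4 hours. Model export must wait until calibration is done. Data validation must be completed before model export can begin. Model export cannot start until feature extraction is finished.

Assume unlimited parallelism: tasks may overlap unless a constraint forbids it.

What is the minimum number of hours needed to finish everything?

Nothing blocks data validation, so it runs from hour 0 to hour 5.
After data validation (finishes hour 5), feature extraction can start at hour 5 and finishes at hour 6.
For calibration: feature extraction (finishes hour 6); data validation (finishes hour 5). Taking the maximum gives a start of hour 6, and it finishes at 6 + 9 = hour 15.
Model export needs all of calibration (finishes hour 15); data validation (finishes hour 5); feature extraction (finishes hour 6). That puts its earliest start at hour 15; it finishes at 15 + 4 = hour 19.
Deployment needs all of model export (finishes hour 19); data validation (finishes hour 5). That puts its earliest start at hour 19; it finishes at 19 + 4 = hour 23.
All tasks are finished once the last one completes. Finish times: Data validation at 5, Feature extraction at 6, Calibration at 15, Model export at 19, Deployment at 23. The latest is hour 23.

23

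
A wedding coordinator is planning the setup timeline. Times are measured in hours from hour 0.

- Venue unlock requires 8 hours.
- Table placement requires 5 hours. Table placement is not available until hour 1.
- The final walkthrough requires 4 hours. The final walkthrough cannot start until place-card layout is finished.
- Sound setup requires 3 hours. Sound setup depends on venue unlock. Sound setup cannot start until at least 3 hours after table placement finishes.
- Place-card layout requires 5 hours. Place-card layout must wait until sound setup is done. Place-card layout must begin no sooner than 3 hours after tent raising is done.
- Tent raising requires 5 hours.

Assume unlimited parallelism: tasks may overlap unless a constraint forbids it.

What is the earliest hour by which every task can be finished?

21

Table placement cannot begin until its own release at hour 1. It runs from hour 1 to 1 + 5 = hour 6.
Nothing blocks tent raising, so it runs from hour 0 to hour 5.
Nothing blocks venue unlock, so it runs from hour 0 to hour 8.
Sound setup needs all of venue unlock (finishes hour 8); table placement (finishes hour 6, plus 3-hour gap → hour 9). That puts its earliest start at hour 9; it finishes at 9 + 3 = hour 12.
Place-card layout has to wait for sound setup (finishes hour 12); tent raising (finishes hour 5, plus 3-hour gap → hour 8). The latest of these is hour 12, so place-card layout runs hour 12 to 12 + 5 = hour 17.
After place-card layout (finishes hour 17), the final walkthrough can start at hour 17 and finishes at hour 21.
All tasks are finished once the last one completes. Finish times: Venue unlock at 8, Tent raising at 5, Table placement at 6, Sound setup at 12, Place-card layout at 17, The final walkthrough at 21. The latest is hour 21.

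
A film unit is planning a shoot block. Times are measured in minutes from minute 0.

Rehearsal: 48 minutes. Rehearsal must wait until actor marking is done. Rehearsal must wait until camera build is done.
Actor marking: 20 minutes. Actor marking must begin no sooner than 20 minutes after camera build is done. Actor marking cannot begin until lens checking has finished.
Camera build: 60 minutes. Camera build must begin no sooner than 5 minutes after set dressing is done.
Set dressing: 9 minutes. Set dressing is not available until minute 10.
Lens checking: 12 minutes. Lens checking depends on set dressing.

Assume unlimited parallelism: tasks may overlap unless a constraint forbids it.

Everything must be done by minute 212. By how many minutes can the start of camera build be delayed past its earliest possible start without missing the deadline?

40

Set dressing waits on its own release at minute 10, so it starts at minute 10 and finishes at 10 + 9 = minute 19.
Camera build cannot begin until set dressing (finishes minute 19, plus 5-minute gap → minute 24). It runs from minute 24 to 24 + 60 = minute 84.

Working backward from the deadline:
Nothing follows rehearsal; the deadline of minute 212 is its only limit. It must start by 212 − 48 = minute 164.
Actor marking has to be done before rehearsal (must start by minute 164). That means finishing by minute 164, i.e. starting by 164 − 20 = minute 144.
For camera build: actor marking (must start by minute 144, minus 20-minute gap → minute 124); rehearsal (must start by minute 164). The most restrictive is minute 124; with a 60-minute duration, camera build must start by minute 64.
So camera build can start as early as minute 24 and as late as minute 64, giving 64 − 24 = 40 minutes of slack.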